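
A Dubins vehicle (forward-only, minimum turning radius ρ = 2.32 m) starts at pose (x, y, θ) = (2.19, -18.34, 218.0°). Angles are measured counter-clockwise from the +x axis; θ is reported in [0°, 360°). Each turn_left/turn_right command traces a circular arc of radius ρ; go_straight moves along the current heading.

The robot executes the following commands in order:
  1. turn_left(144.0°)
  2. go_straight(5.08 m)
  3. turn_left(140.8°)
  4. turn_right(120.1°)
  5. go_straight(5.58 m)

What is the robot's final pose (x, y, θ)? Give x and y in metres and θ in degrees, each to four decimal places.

set_pose: (x, y, θ) = (2.1900, -18.3400, 218.0000°), ρ = 2.32
turn_left(144.0°): centre at ρ to the left, rotate +144.0° → (3.6993, -22.4868, 362.0000° ≡ 2.0000°)
go_straight(5.08): x += 5.08·cos θ, y += 5.08·sin θ → (8.7762, -22.3095, 2.0000°)
turn_left(140.8°): centre at ρ to the left, rotate +140.8° → (10.0979, -18.1429, 142.8000°)
turn_right(120.1°): centre at ρ to the right, rotate −120.1° → (10.6053, -14.1547, 22.7000°)
go_straight(5.58): x += 5.58·cos θ, y += 5.58·sin θ → (15.7530, -12.0014, 22.7000°)

(15.7530, -12.0014, 22.7000°)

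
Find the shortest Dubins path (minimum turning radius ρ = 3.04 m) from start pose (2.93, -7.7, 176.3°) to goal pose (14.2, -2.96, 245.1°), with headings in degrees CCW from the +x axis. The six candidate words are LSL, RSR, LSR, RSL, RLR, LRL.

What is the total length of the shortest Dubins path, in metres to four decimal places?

Let ψ = atan2(Δy, Δx) = atan2(4.74, 11.27) = 22.8109° be the start→goal bearing.
Normalize: d = |goal − start| / ρ = 12.226222/3.04 = 4.021783, α = (θ_start − ψ) mod 360° = 153.4891° = 2.678890 rad, β = (θ_goal − ψ) mod 360° = 222.2891° = 3.879676 rad.
Common terms: sin α = 0.446368, cos α = -0.894849, sin β = -0.672872, cos β = -0.739759, cos(α−β) = 0.361625, d² = 16.174742. Work in radians in the unit-radius frame; every candidate has L = ρ·(t + p + q).
LSL: p² = 2 + d² − 2cos(α−β) + 2d(sin α − sin β) = 26.454175; p = √p² = 5.143362; φ = atan2(cos β − cos α, d + sin α − sin β) = 0.030158 rad; t = (φ − α) mod 2π = 3.634454 rad, q = (β − φ) mod 2π = 3.849518 rad → L = 3.04·(3.634454 + 5.143362 + 3.849518) = 3.04·12.627334 = 38.387095 m
RSR: p² = 2 + d² − 2cos(α−β) + 2d(sin β − sin α) = 8.448812; p = √p² = 2.906684; φ = atan2(cos α − cos β, d − sin α + sin β) = -0.053382 rad; t = (α − φ) mod 2π = 2.732271 rad, q = (φ − β) mod 2π = 2.350127 rad → L = 3.04·(2.732271 + 2.906684 + 2.350127) = 3.04·7.989083 = 24.286812 m
LSR: p² = d² − 2 + 2cos(α−β) + 2d(sin α + sin β) = 13.076099; p = √p² = 3.616089; φ = atan2(−cos α − cos β, d + sin α + sin β) − atan2(−2, p) = 0.911892 rad; t = (φ − α) mod 2π = 4.516188 rad, q = (φ − β) mod 2π = 3.315401 rad → L = 3.04·(4.516188 + 3.616089 + 3.315401) = 3.04·11.447678 = 34.800941 m
RSL: p² = d² − 2 + 2cos(α−β) − 2d(sin α + sin β) = 16.719884; p = √p² = 4.088996; φ = atan2(cos α + cos β, d − sin α − sin β) − atan2(2, p) = -0.822211 rad; t = (α − φ) mod 2π = 3.501101 rad, q = (β − φ) mod 2π = 4.701888 rad → L = 3.04·(3.501101 + 4.088996 + 4.701888) = 3.04·12.291985 = 37.367633 m
RLR: c = (6 − d² + 2cos(α−β) + 2d(sin α − sin β))/8 = -0.056102; p = 2π − arccos c = 4.656258 rad; φ = atan2(cos α − cos β, d − sin α + sin β) = -0.053382 rad; t = (α − φ + p/2) mod 2π = 5.060400 rad, q = (α − β − t + p) mod 2π = 4.678256 rad → L = 3.04·(5.060400 + 4.656258 + 4.678256) = 3.04·14.394915 = 43.760541 m
LRL: c = (6 − d² + 2cos(α−β) − 2d(sin α − sin β))/8 = -2.306772, |c| > 1 → infeasible
Shortest: RSR with L = 24.286812 m ≈ 24.2868 m

24.2868 m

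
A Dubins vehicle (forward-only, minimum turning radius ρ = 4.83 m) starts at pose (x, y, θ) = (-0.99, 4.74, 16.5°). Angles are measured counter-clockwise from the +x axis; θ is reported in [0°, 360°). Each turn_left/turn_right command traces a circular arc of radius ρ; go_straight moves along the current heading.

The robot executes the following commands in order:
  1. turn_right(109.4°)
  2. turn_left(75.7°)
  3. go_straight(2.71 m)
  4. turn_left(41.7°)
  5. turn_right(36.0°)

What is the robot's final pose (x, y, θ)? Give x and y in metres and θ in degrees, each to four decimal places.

set_pose: (x, y, θ) = (-0.9900, 4.7400, 16.5000°), ρ = 4.83
turn_right(109.4°): centre at ρ to the right, rotate −109.4° → (5.2056, -0.1355, -92.9000° ≡ 267.1000°)
turn_left(75.7°): centre at ρ to the left, rotate +75.7° → (8.6012, -4.9938, 342.8000°)
go_straight(2.71): x += 2.71·cos θ, y += 2.71·sin θ → (11.1900, -5.7952, 342.8000°)
turn_left(41.7°): centre at ρ to the left, rotate +41.7° → (14.6212, -5.5763, 384.5000° ≡ 24.5000°)
turn_right(36.0°): centre at ρ to the right, rotate −36.0° → (17.5871, -5.2384, -11.5000° ≡ 348.5000°)

(17.5871, -5.2384, 348.5000°)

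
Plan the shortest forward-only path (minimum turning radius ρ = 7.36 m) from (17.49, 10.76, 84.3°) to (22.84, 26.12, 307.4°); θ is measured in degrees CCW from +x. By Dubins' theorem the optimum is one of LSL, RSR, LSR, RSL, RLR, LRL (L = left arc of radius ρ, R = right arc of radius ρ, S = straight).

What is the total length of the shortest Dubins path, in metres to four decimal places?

41.6860 m

Let ψ = atan2(Δy, Δx) = atan2(15.36, 5.35) = 70.7964° be the start→goal bearing.
Normalize: d = |goal − start| / ρ = 16.265058/7.36 = 2.209926, α = (θ_start − ψ) mod 360° = 13.5036° = 0.235682 rad, β = (θ_goal − ψ) mod 360° = 236.6036° = 4.129512 rad.
Common terms: sin α = 0.233506, cos α = 0.972355, sin β = -0.834882, cos β = -0.550428, cos(α−β) = -0.730162, d² = 4.883774. Work in radians in the unit-radius frame; every candidate has L = ρ·(t + p + q).
LSL: p² = 2 + d² − 2cos(α−β) + 2d(sin α − sin β) = 13.066220; p = √p² = 3.614723; φ = atan2(cos β − cos α, d + sin α − sin β) = -0.434848 rad; t = (φ − α) mod 2π = 5.612655 rad, q = (β − φ) mod 2π = 4.564360 rad → L = 7.36·(5.612655 + 3.614723 + 4.564360) = 7.36·13.791738 = 101.507189 m
RSR: p² = 2 + d² − 2cos(α−β) + 2d(sin β − sin α) = 3.621977; p = √p² = 1.903149; φ = atan2(cos α − cos β, d − sin α + sin β) = 0.927527 rad; t = (α − φ) mod 2π = 5.591341 rad, q = (φ − β) mod 2π = 3.081200 rad → L = 7.36·(5.591341 + 1.903149 + 3.081200) = 7.36·10.575690 = 77.837081 m
LSR: p² = d² − 2 + 2cos(α−β) + 2d(sin α + sin β) = -1.234544 < 0 → infeasible
RSL: p² = d² − 2 + 2cos(α−β) − 2d(sin α + sin β) = 4.081443; p = √p² = 2.020258; φ = atan2(cos α + cos β, d − sin α − sin β) − atan2(2, p) = -0.631389 rad; t = (α − φ) mod 2π = 0.867071 rad, q = (β − φ) mod 2π = 4.760901 rad → L = 7.36·(0.867071 + 2.020258 + 4.760901) = 7.36·7.648230 = 56.290970 m
RLR: c = (6 − d² + 2cos(α−β) + 2d(sin α − sin β))/8 = 0.547253; p = 2π − arccos c = 5.291467 rad; φ = atan2(cos α − cos β, d − sin α + sin β) = 0.927527 rad; t = (α − φ + p/2) mod 2π = 1.953889 rad, q = (α − β − t + p) mod 2π = 5.726934 rad → L = 7.36·(1.953889 + 5.291467 + 5.726934) = 7.36·12.972291 = 95.476058 m
LRL: c = (6 − d² + 2cos(α−β) − 2d(sin α − sin β))/8 = -0.633278; p = 2π − arccos c = 4.026608 rad; φ = atan2(cos β − cos α, d + sin α − sin β) = -0.434848 rad; t = (φ − α + p/2) mod 2π = 1.342774 rad, q = (β − α − t + p) mod 2π = 0.294479 rad → L = 7.36·(1.342774 + 4.026608 + 0.294479) = 7.36·5.663860 = 41.686013 m
Shortest: LRL with L = 41.686013 m ≈ 41.6860 m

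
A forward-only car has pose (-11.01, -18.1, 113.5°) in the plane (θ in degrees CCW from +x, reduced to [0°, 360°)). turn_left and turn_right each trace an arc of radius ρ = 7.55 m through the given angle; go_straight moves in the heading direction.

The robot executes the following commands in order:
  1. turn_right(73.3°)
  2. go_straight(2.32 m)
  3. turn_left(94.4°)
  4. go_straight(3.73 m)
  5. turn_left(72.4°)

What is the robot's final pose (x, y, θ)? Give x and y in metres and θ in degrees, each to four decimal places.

(-18.1073, 7.3243, 207.0000°)

set_pose: (x, y, θ) = (-11.0100, -18.1000, 113.5000°), ρ = 7.55
turn_right(73.3°): centre at ρ to the right, rotate −73.3° → (-8.9594, -9.3228, 40.2000°)
go_straight(2.32): x += 2.32·cos θ, y += 2.32·sin θ → (-7.1874, -7.8253, 40.2000°)
turn_left(94.4°): centre at ρ to the left, rotate +94.4° → (-6.6848, 3.2426, 134.6000°)
go_straight(3.73): x += 3.73·cos θ, y += 3.73·sin θ → (-9.3038, 5.8985, 134.6000°)
turn_left(72.4°): centre at ρ to the left, rotate +72.4° → (-18.1073, 7.3243, 207.0000°)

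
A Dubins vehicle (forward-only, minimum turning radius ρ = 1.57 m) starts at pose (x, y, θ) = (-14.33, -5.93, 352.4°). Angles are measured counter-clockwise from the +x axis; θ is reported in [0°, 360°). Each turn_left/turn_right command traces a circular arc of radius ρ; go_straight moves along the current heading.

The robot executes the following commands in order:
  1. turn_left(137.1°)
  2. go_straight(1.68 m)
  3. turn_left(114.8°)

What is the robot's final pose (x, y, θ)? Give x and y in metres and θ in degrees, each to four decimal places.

(-16.6057, -2.3966, 244.3000°)

set_pose: (x, y, θ) = (-14.3300, -5.9300, 352.4000°), ρ = 1.57
turn_left(137.1°): centre at ρ to the left, rotate +137.1° → (-12.9109, -3.3751, 489.5000° ≡ 129.5000°)
go_straight(1.68): x += 1.68·cos θ, y += 1.68·sin θ → (-13.9795, -2.0788, 129.5000°)
turn_left(114.8°): centre at ρ to the left, rotate +114.8° → (-16.6057, -2.3966, 244.3000°)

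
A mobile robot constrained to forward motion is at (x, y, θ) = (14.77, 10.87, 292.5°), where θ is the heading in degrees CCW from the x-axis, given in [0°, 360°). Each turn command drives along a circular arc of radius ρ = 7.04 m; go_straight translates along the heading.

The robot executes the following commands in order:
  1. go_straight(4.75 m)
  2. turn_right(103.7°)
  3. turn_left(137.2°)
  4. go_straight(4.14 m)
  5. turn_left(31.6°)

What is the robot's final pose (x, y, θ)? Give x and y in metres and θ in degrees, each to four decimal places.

set_pose: (x, y, θ) = (14.7700, 10.8700, 292.5000°), ρ = 7.04
go_straight(4.75): x += 4.75·cos θ, y += 4.75·sin θ → (16.5877, 6.4816, 292.5000°)
turn_right(103.7°): centre at ρ to the right, rotate −103.7° → (11.1607, -3.1696, 188.8000°)
turn_left(137.2°): centre at ρ to the left, rotate +137.2° → (8.3010, -15.9632, 326.0000°)
go_straight(4.14): x += 4.14·cos θ, y += 4.14·sin θ → (11.7332, -18.2783, 326.0000°)
turn_left(31.6°): centre at ρ to the left, rotate +31.6° → (15.3751, -19.4757, 357.6000°)

(15.3751, -19.4757, 357.6000°)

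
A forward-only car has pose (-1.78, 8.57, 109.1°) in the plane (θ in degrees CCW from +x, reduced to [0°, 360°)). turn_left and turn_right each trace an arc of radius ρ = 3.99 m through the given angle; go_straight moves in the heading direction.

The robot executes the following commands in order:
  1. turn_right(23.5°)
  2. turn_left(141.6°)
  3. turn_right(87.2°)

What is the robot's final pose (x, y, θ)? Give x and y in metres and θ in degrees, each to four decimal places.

(-14.3860, 12.8532, 140.0000°)

set_pose: (x, y, θ) = (-1.7800, 8.5700, 109.1000°), ρ = 3.99
turn_right(23.5°): centre at ρ to the right, rotate −23.5° → (-1.9879, 10.1817, 85.6000°)
turn_left(141.6°): centre at ρ to the left, rotate +141.6° → (-8.8937, 13.1988, 227.2000°)
turn_right(87.2°): centre at ρ to the right, rotate −87.2° → (-14.3860, 12.8532, 140.0000°)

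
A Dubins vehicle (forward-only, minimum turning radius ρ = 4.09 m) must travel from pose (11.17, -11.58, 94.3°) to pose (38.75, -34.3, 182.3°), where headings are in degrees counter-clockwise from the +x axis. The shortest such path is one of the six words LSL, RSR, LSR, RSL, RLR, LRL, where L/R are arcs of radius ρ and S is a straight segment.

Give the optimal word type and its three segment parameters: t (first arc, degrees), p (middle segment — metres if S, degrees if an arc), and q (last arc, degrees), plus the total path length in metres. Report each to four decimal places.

Let ψ = atan2(Δy, Δx) = atan2(-22.72, 27.58) = -39.4812° be the start→goal bearing.
Normalize: d = |goal − start| / ρ = 35.733105/4.09 = 8.736701, α = (θ_start − ψ) mod 360° = 133.7812° = 2.334922 rad, β = (θ_goal − ψ) mod 360° = 221.7812° = 3.870812 rad.
Common terms: sin α = 0.721987, cos α = -0.691906, sin β = -0.666288, cos β = -0.745695, cos(α−β) = 0.034899, d² = 76.329936. Work in radians in the unit-radius frame; every candidate has L = ρ·(t + p + q).
LSL: p² = 2 + d² − 2cos(α−β) + 2d(sin α − sin β) = 102.518025; p = √p² = 10.125119; φ = atan2(cos β − cos α, d + sin α − sin β) = -0.005312 rad; t = (φ − α) mod 2π = 3.942951 rad, q = (β − φ) mod 2π = 3.876125 rad → L = 4.09·(3.942951 + 10.125119 + 3.876125) = 4.09·17.944194 = 73.391752 m
RSR: p² = 2 + d² − 2cos(α−β) + 2d(sin β − sin α) = 54.002249; p = √p² = 7.348622; φ = atan2(cos α − cos β, d − sin α + sin β) = 0.007320 rad; t = (α − φ) mod 2π = 2.327603 rad, q = (φ − β) mod 2π = 2.419693 rad → L = 4.09·(2.327603 + 7.348622 + 2.419693) = 4.09·12.095918 = 49.472304 m
LSR: p² = d² − 2 + 2cos(α−β) + 2d(sin α + sin β) = 75.372995; p = √p² = 8.681762; φ = atan2(−cos α − cos β, d + sin α + sin β) − atan2(−2, p) = 0.388489 rad; t = (φ − α) mod 2π = 4.336752 rad, q = (φ − β) mod 2π = 2.800862 rad → L = 4.09·(4.336752 + 8.681762 + 2.800862) = 4.09·15.819376 = 64.701247 m
RSL: p² = d² − 2 + 2cos(α−β) − 2d(sin α + sin β) = 73.426474; p = √p² = 8.568925; φ = atan2(cos α + cos β, d − sin α − sin β) − atan2(2, p) = -0.393410 rad; t = (α − φ) mod 2π = 2.728333 rad, q = (β − φ) mod 2π = 4.264222 rad → L = 4.09·(2.728333 + 8.568925 + 4.264222) = 4.09·15.561480 = 63.646453 m
RLR: c = (6 − d² + 2cos(α−β) + 2d(sin α − sin β))/8 = -5.750281, |c| > 1 → infeasible
LRL: c = (6 − d² + 2cos(α−β) − 2d(sin α − sin β))/8 = -11.814753, |c| > 1 → infeasible
Shortest: RSR with L = 49.472304 m ≈ 49.4723 m
Convert RSR to answer units (arcs ×180/π): t = 2.327603·180/π = 133.3618°, p = ρ·p = 4.09·7.348622 = 30.0559 m, q = 2.419693·180/π = 138.6382°, L = 49.4723 m.

RSR: t = 133.3618°, p = 30.0559 m, q = 138.6382°, L = 49.4723 m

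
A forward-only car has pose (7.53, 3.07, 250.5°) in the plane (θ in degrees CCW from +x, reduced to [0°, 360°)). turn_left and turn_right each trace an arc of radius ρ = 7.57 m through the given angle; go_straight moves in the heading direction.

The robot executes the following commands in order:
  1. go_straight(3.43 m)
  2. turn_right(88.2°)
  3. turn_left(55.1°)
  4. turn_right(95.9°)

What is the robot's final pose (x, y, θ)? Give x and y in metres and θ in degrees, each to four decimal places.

(-21.0040, -3.9875, 121.5000°)

set_pose: (x, y, θ) = (7.5300, 3.0700, 250.5000°), ρ = 7.57
go_straight(3.43): x += 3.43·cos θ, y += 3.43·sin θ → (6.3850, -0.1633, 250.5000°)
turn_right(88.2°): centre at ρ to the right, rotate −88.2° → (-3.0523, -4.8480, 162.3000°)
turn_left(55.1°): centre at ρ to the left, rotate +55.1° → (-9.9516, -6.0459, 217.4000°)
turn_right(95.9°): centre at ρ to the right, rotate −95.9° → (-21.0040, -3.9875, 121.5000°)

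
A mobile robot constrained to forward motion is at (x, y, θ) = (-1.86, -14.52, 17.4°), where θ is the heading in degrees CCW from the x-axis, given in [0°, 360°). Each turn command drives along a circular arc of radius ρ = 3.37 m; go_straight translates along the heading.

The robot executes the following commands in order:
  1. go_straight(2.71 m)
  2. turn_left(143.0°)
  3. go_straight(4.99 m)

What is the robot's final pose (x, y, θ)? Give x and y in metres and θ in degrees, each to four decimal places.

set_pose: (x, y, θ) = (-1.8600, -14.5200, 17.4000°), ρ = 3.37
go_straight(2.71): x += 2.71·cos θ, y += 2.71·sin θ → (0.7260, -13.7096, 17.4000°)
turn_left(143.0°): centre at ρ to the left, rotate +143.0° → (0.8487, -7.3191, 160.4000°)
go_straight(4.99): x += 4.99·cos θ, y += 4.99·sin θ → (-3.8522, -5.6452, 160.4000°)

(-3.8522, -5.6452, 160.4000°)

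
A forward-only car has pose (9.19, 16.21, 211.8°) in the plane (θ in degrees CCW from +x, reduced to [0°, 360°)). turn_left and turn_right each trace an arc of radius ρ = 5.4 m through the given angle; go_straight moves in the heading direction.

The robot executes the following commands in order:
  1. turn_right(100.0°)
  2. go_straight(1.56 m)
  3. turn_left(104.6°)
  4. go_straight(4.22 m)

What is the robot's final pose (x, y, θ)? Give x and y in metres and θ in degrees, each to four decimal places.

set_pose: (x, y, θ) = (9.1900, 16.2100, 211.8000°), ρ = 5.4
turn_right(100.0°): centre at ρ to the right, rotate −100.0° → (1.3306, 18.7940, 111.8000°)
go_straight(1.56): x += 1.56·cos θ, y += 1.56·sin θ → (0.7513, 20.2425, 111.8000°)
turn_left(104.6°): centre at ρ to the left, rotate +104.6° → (-7.4670, 22.5835, 216.4000°)
go_straight(4.22): x += 4.22·cos θ, y += 4.22·sin θ → (-10.8637, 20.0793, 216.4000°)

(-10.8637, 20.0793, 216.4000°)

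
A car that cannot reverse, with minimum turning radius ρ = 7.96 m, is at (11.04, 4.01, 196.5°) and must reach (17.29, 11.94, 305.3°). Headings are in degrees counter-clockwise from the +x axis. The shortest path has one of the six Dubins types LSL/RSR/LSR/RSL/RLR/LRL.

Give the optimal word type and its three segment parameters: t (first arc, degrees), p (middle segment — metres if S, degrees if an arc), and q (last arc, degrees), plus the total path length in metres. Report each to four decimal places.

LRL: t = 0.4819°, p = 268.9192°, q = 17.2373°, L = 39.8222 m

Let ψ = atan2(Δy, Δx) = atan2(7.93, 6.25) = 51.7567° be the start→goal bearing.
Normalize: d = |goal − start| / ρ = 10.096901/7.96 = 1.268455, α = (θ_start − ψ) mod 360° = 144.7433° = 2.526247 rad, β = (θ_goal − ψ) mod 360° = 253.5433° = 4.425165 rad.
Common terms: sin α = 0.577241, cos α = -0.816574, sin β = -0.959034, cos β = -0.283291, cos(α−β) = -0.322266, d² = 1.608978. Work in radians in the unit-radius frame; every candidate has L = ρ·(t + p + q).
LSL: p² = 2 + d² − 2cos(α−β) + 2d(sin α − sin β) = 8.150900; p = √p² = 2.854978; φ = atan2(cos β − cos α, d + sin α − sin β) = 0.187894 rad; t = (φ − α) mod 2π = 3.944833 rad, q = (β − φ) mod 2π = 4.237271 rad → L = 7.96·(3.944833 + 2.854978 + 4.237271) = 7.96·11.037082 = 87.855170 m
RSR: p² = 2 + d² − 2cos(α−β) + 2d(sin β − sin α) = 0.356118; p = √p² = 0.596756; φ = atan2(cos α − cos β, d − sin α + sin β) = -2.036211 rad; t = (α − φ) mod 2π = 4.562457 rad, q = (φ − β) mod 2π = 6.104995 rad → L = 7.96·(4.562457 + 0.596756 + 6.104995) = 7.96·11.264209 = 89.663102 m
LSR: p² = d² − 2 + 2cos(α−β) + 2d(sin α + sin β) = -2.004128 < 0 → infeasible
RSL: p² = d² − 2 + 2cos(α−β) − 2d(sin α + sin β) = -0.066979 < 0 → infeasible
RLR: c = (6 − d² + 2cos(α−β) + 2d(sin α − sin β))/8 = 0.955485; p = 2π − arccos c = 5.983689 rad; φ = atan2(cos α − cos β, d − sin α + sin β) = -2.036211 rad; t = (α − φ + p/2) mod 2π = 1.271117 rad, q = (α − β − t + p) mod 2π = 2.813654 rad → L = 7.96·(1.271117 + 5.983689 + 2.813654) = 7.96·10.068460 = 80.144940 m
LRL: c = (6 − d² + 2cos(α−β) − 2d(sin α − sin β))/8 = -0.018862; p = 2π − arccos c = 4.693525 rad; φ = atan2(cos β − cos α, d + sin α − sin β) = 0.187894 rad; t = (φ − α + p/2) mod 2π = 0.008410 rad, q = (β − α − t + p) mod 2π = 0.300848 rad → L = 7.96·(0.008410 + 4.693525 + 0.300848) = 7.96·5.002784 = 39.822158 m
Shortest: LRL with L = 39.822158 m ≈ 39.8222 m
Convert LRL to answer units (arcs ×180/π): t = 0.008410·180/π = 0.4819°, p = 4.693525·180/π = 268.9192°, q = 0.300848·180/π = 17.2373°, L = 39.8222 m.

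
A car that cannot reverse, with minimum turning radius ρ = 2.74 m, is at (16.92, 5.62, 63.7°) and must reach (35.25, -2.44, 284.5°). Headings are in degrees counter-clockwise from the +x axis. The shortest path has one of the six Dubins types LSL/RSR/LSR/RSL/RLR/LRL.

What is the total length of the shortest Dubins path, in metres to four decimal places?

Let ψ = atan2(Δy, Δx) = atan2(-8.06, 18.33) = -23.7359° be the start→goal bearing.
Normalize: d = |goal − start| / ρ = 20.023798/2.74 = 7.307956, α = (θ_start − ψ) mod 360° = 87.4359° = 1.526044 rad, β = (θ_goal − ψ) mod 360° = 308.2359° = 5.379731 rad.
Common terms: sin α = 0.998999, cos α = 0.044737, sin β = -0.785470, cos β = 0.618900, cos(α−β) = -0.756995, d² = 53.406215. Work in radians in the unit-radius frame; every candidate has L = ρ·(t + p + q).
LSL: p² = 2 + d² − 2cos(α−β) + 2d(sin α − sin β) = 83.001835; p = √p² = 9.110534; φ = atan2(cos β − cos α, d + sin α − sin β) = 0.063064 rad; t = (φ − α) mod 2π = 4.820205 rad, q = (β − φ) mod 2π = 5.316667 rad → L = 2.74·(4.820205 + 9.110534 + 5.316667) = 2.74·19.247407 = 52.737894 m
RSR: p² = 2 + d² − 2cos(α−β) + 2d(sin β − sin α) = 30.838575; p = √p² = 5.553249; φ = atan2(cos α − cos β, d − sin α + sin β) = -0.103577 rad; t = (α − φ) mod 2π = 1.629621 rad, q = (φ − β) mod 2π = 0.799877 rad → L = 2.74·(1.629621 + 5.553249 + 0.799877) = 2.74·7.982747 = 21.872728 m
LSR: p² = d² − 2 + 2cos(α−β) + 2d(sin α + sin β) = 53.013149; p = √p² = 7.281013; φ = atan2(−cos α − cos β, d + sin α + sin β) − atan2(−2, p) = 0.180071 rad; t = (φ − α) mod 2π = 4.937212 rad, q = (φ − β) mod 2π = 1.083525 rad → L = 2.74·(4.937212 + 7.281013 + 1.083525) = 2.74·13.301750 = 36.446796 m
RSL: p² = d² − 2 + 2cos(α−β) − 2d(sin α + sin β) = 46.771300; p = √p² = 6.838955; φ = atan2(cos α + cos β, d − sin α − sin β) − atan2(2, p) = -0.191237 rad; t = (α − φ) mod 2π = 1.717281 rad, q = (β − φ) mod 2π = 5.570968 rad → L = 2.74·(1.717281 + 6.838955 + 5.570968) = 2.74·14.127203 = 38.708536 m
RLR: c = (6 − d² + 2cos(α−β) + 2d(sin α − sin β))/8 = -2.854822, |c| > 1 → infeasible
LRL: c = (6 − d² + 2cos(α−β) − 2d(sin α − sin β))/8 = -9.375229, |c| > 1 → infeasible
Shortest: RSR with L = 21.872728 m ≈ 21.8727 m

21.8727 m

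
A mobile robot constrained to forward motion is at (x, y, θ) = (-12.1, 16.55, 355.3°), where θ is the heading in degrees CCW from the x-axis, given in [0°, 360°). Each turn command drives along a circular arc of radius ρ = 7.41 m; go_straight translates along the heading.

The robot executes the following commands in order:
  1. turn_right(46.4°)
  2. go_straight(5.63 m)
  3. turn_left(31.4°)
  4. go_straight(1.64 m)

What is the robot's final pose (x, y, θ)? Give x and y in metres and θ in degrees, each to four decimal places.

(1.4080, 6.5607, 340.3000°)

set_pose: (x, y, θ) = (-12.1000, 16.5500, 355.3000°), ρ = 7.41
turn_right(46.4°): centre at ρ to the right, rotate −46.4° → (-6.9404, 13.8181, 308.9000°)
go_straight(5.63): x += 5.63·cos θ, y += 5.63·sin θ → (-3.4050, 9.4366, 308.9000°)
turn_left(31.4°): centre at ρ to the left, rotate +31.4° → (-0.1360, 7.1135, 340.3000°)
go_straight(1.64): x += 1.64·cos θ, y += 1.64·sin θ → (1.4080, 6.5607, 340.3000°)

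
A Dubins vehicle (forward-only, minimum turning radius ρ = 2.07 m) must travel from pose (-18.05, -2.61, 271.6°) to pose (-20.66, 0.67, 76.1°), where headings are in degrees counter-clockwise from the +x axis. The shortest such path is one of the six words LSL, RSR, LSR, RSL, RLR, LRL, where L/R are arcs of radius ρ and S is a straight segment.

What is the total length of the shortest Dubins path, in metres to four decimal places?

Let ψ = atan2(Δy, Δx) = atan2(3.28, -2.61) = 128.5104° be the start→goal bearing.
Normalize: d = |goal − start| / ρ = 4.191718/2.07 = 2.024985, α = (θ_start − ψ) mod 360° = 143.0896° = 2.497385 rad, β = (θ_goal − ψ) mod 360° = 307.5896° = 5.368452 rad.
Common terms: sin α = 0.600565, cos α = -0.799576, sin β = -0.792400, cos β = 0.610002, cos(α−β) = -0.963630, d² = 4.100562. Work in radians in the unit-radius frame; every candidate has L = ρ·(t + p + q).
LSL: p² = 2 + d² − 2cos(α−β) + 2d(sin α − sin β) = 13.669289; p = √p² = 3.697200; φ = atan2(cos β − cos α, d + sin α − sin β) = 0.391154 rad; t = (φ − α) mod 2π = 4.176954 rad, q = (β − φ) mod 2π = 4.977298 rad → L = 2.07·(4.176954 + 3.697200 + 4.977298) = 2.07·12.851452 = 26.602506 m
RSR: p² = 2 + d² − 2cos(α−β) + 2d(sin β − sin α) = 2.386357; p = √p² = 1.544784; φ = atan2(cos α − cos β, d − sin α + sin β) = -1.149295 rad; t = (α − φ) mod 2π = 3.646680 rad, q = (φ − β) mod 2π = 6.048624 rad → L = 2.07·(3.646680 + 1.544784 + 6.048624) = 2.07·11.240088 = 23.266982 m
LSR: p² = d² − 2 + 2cos(α−β) + 2d(sin α + sin β) = -0.603625 < 0 → infeasible
RSL: p² = d² − 2 + 2cos(α−β) − 2d(sin α + sin β) = 0.950228; p = √p² = 0.974796; φ = atan2(cos α + cos β, d − sin α − sin β) − atan2(2, p) = -1.202590 rad; t = (α − φ) mod 2π = 3.699975 rad, q = (β − φ) mod 2π = 0.287856 rad → L = 2.07·(3.699975 + 0.974796 + 0.287856) = 2.07·4.962627 = 10.272638 m
RLR: c = (6 − d² + 2cos(α−β) + 2d(sin α − sin β))/8 = 0.701705; p = 2π − arccos c = 5.490177 rad; φ = atan2(cos α − cos β, d − sin α + sin β) = -1.149295 rad; t = (α − φ + p/2) mod 2π = 0.108583 rad, q = (α − β − t + p) mod 2π = 2.510528 rad → L = 2.07·(0.108583 + 5.490177 + 2.510528) = 2.07·8.109288 = 16.786226 m
LRL: c = (6 − d² + 2cos(α−β) − 2d(sin α − sin β))/8 = -0.708661; p = 2π − arccos c = 3.924790 rad; φ = atan2(cos β − cos α, d + sin α − sin β) = 0.391154 rad; t = (φ − α + p/2) mod 2π = 6.139349 rad, q = (β − α − t + p) mod 2π = 0.656508 rad → L = 2.07·(6.139349 + 3.924790 + 0.656508) = 2.07·10.720647 = 22.191739 m
Shortest: RSL with L = 10.272638 m ≈ 10.2726 m

10.2726 m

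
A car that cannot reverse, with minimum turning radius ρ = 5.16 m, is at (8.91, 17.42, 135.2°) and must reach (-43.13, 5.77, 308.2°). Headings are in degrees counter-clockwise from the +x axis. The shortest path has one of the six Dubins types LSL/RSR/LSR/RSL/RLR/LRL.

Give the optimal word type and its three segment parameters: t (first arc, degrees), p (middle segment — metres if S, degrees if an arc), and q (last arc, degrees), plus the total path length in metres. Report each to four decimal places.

Let ψ = atan2(Δy, Δx) = atan2(-11.65, -52.04) = -167.3815° be the start→goal bearing.
Normalize: d = |goal − start| / ρ = 53.328080/5.16 = 10.334899, α = (θ_start − ψ) mod 360° = 302.5815° = 5.281043 rad, β = (θ_goal − ψ) mod 360° = 115.5815° = 2.017277 rad.
Common terms: sin α = -0.842627, cos α = 0.538498, sin β = 0.901972, cos β = -0.431794, cos(α−β) = -0.992546, d² = 106.810141. Work in radians in the unit-radius frame; every candidate has L = ρ·(t + p + q).
LSL: p² = 2 + d² − 2cos(α−β) + 2d(sin α − sin β) = 74.734724; p = √p² = 8.644925; φ = atan2(cos β − cos α, d + sin α − sin β) = -0.112475 rad; t = (φ − α) mod 2π = 0.889667 rad, q = (β − φ) mod 2π = 2.129752 rad → L = 5.16·(0.889667 + 8.644925 + 2.129752) = 5.16·11.664344 = 60.188017 m
RSR: p² = 2 + d² − 2cos(α−β) + 2d(sin β − sin α) = 146.855743; p = √p² = 12.118405; φ = atan2(cos α − cos β, d − sin α + sin β) = 0.080153 rad; t = (α − φ) mod 2π = 5.200889 rad, q = (φ − β) mod 2π = 4.346062 rad → L = 5.16·(5.200889 + 12.118405 + 4.346062) = 5.16·21.665356 = 111.793238 m
LSR: p² = d² − 2 + 2cos(α−β) + 2d(sin α + sin β) = 104.051711; p = √p² = 10.200574; φ = atan2(−cos α − cos β, d + sin α + sin β) − atan2(−2, p) = 0.183346 rad; t = (φ − α) mod 2π = 1.185489 rad, q = (φ − β) mod 2π = 4.449254 rad → L = 5.16·(1.185489 + 10.200574 + 4.449254) = 5.16·15.835317 = 81.710235 m
RSL: p² = d² − 2 + 2cos(α−β) − 2d(sin α + sin β) = 101.598387; p = √p² = 10.079603; φ = atan2(cos α + cos β, d − sin α − sin β) − atan2(2, p) = -0.185492 rad; t = (α − φ) mod 2π = 5.466535 rad, q = (β − φ) mod 2π = 2.202769 rad → L = 5.16·(5.466535 + 10.079603 + 2.202769) = 5.16·17.748907 = 91.584361 m
RLR: c = (6 − d² + 2cos(α−β) + 2d(sin α − sin β))/8 = -17.356968, |c| > 1 → infeasible
LRL: c = (6 − d² + 2cos(α−β) − 2d(sin α − sin β))/8 = -8.341841, |c| > 1 → infeasible
Shortest: LSL with L = 60.188017 m ≈ 60.1880 m
Convert LSL to answer units (arcs ×180/π): t = 0.889667·180/π = 50.9742°, p = ρ·p = 5.16·8.644925 = 44.6078 m, q = 2.129752·180/π = 122.0258°, L = 60.1880 m.

LSL: t = 50.9742°, p = 44.6078 m, q = 122.0258°, L = 60.1880 m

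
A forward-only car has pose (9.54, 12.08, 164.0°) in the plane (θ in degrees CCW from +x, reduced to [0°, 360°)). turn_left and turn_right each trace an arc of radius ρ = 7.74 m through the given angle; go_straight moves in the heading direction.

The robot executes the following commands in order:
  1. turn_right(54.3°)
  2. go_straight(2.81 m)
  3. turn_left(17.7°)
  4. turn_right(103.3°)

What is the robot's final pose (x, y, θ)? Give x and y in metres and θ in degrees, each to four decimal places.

(5.2893, 33.4150, 24.1000°)

set_pose: (x, y, θ) = (9.5400, 12.0800, 164.0000°), ρ = 7.74
turn_right(54.3°): centre at ρ to the right, rotate −54.3° → (4.3865, 16.9110, 109.7000°)
go_straight(2.81): x += 2.81·cos θ, y += 2.81·sin θ → (3.4392, 19.5566, 109.7000°)
turn_left(17.7°): centre at ρ to the left, rotate +17.7° → (2.3010, 21.6486, 127.4000°)
turn_right(103.3°): centre at ρ to the right, rotate −103.3° → (5.2893, 33.4150, 24.1000°)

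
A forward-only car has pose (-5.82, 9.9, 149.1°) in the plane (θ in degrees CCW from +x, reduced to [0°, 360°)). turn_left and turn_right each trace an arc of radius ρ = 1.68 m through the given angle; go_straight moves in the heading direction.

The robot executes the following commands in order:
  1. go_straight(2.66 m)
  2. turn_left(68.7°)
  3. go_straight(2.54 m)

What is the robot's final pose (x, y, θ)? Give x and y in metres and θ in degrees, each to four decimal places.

(-12.0019, 9.5951, 217.8000°)

set_pose: (x, y, θ) = (-5.8200, 9.9000, 149.1000°), ρ = 1.68
go_straight(2.66): x += 2.66·cos θ, y += 2.66·sin θ → (-8.1025, 11.2660, 149.1000°)
turn_left(68.7°): centre at ρ to the left, rotate +68.7° → (-9.9949, 11.1519, 217.8000°)
go_straight(2.54): x += 2.54·cos θ, y += 2.54·sin θ → (-12.0019, 9.5951, 217.8000°)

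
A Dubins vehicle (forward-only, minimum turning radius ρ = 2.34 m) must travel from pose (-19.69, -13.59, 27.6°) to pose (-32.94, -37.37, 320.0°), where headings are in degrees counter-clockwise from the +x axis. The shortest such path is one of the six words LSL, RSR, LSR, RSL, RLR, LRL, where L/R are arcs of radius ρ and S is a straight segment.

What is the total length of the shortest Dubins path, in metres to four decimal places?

Let ψ = atan2(Δy, Δx) = atan2(-23.78, -13.25) = -119.1262° be the start→goal bearing.
Normalize: d = |goal − start| / ρ = 27.222250/2.34 = 11.633440, α = (θ_start − ψ) mod 360° = 146.7262° = 2.560854 rad, β = (θ_goal − ψ) mod 360° = 79.1262° = 1.381012 rad.
Common terms: sin α = 0.548641, cos α = -0.836058, sin β = 0.982045, cos β = 0.188647, cos(α−β) = 0.381070, d² = 135.336931. Work in radians in the unit-radius frame; every candidate has L = ρ·(t + p + q).
LSL: p² = 2 + d² − 2cos(α−β) + 2d(sin α − sin β) = 126.490838; p = √p² = 11.246815; φ = atan2(cos β − cos α, d + sin α − sin β) = 0.091237 rad; t = (φ − α) mod 2π = 3.813568 rad, q = (β − φ) mod 2π = 1.289775 rad → L = 2.34·(3.813568 + 11.246815 + 1.289775) = 2.34·16.350157 = 38.259368 m
RSR: p² = 2 + d² − 2cos(α−β) + 2d(sin β − sin α) = 146.658743; p = √p² = 12.110274; φ = atan2(cos α − cos β, d − sin α + sin β) = -0.084716 rad; t = (α − φ) mod 2π = 2.645570 rad, q = (φ − β) mod 2π = 4.817458 rad → L = 2.34·(2.645570 + 12.110274 + 4.817458) = 2.34·19.573302 = 45.801527 m
LSR: p² = d² − 2 + 2cos(α−β) + 2d(sin α + sin β) = 169.713364; p = √p² = 13.027408; φ = atan2(−cos α − cos β, d + sin α + sin β) − atan2(−2, p) = 0.201473 rad; t = (φ − α) mod 2π = 3.923804 rad, q = (φ − β) mod 2π = 5.103647 rad → L = 2.34·(3.923804 + 13.027408 + 5.103647) = 2.34·22.054859 = 51.608371 m
RSL: p² = d² − 2 + 2cos(α−β) − 2d(sin α + sin β) = 98.484780; p = √p² = 9.923950; φ = atan2(cos α + cos β, d − sin α − sin β) − atan2(2, p) = -0.262864 rad; t = (α − φ) mod 2π = 2.823718 rad, q = (β − φ) mod 2π = 1.643876 rad → L = 2.34·(2.823718 + 9.923950 + 1.643876) = 2.34·14.391544 = 33.676213 m
RLR: c = (6 − d² + 2cos(α−β) + 2d(sin α − sin β))/8 = -17.332343, |c| > 1 → infeasible
LRL: c = (6 − d² + 2cos(α−β) − 2d(sin α − sin β))/8 = -14.811355, |c| > 1 → infeasible
Shortest: RSL with L = 33.676213 m ≈ 33.6762 m

33.6762 m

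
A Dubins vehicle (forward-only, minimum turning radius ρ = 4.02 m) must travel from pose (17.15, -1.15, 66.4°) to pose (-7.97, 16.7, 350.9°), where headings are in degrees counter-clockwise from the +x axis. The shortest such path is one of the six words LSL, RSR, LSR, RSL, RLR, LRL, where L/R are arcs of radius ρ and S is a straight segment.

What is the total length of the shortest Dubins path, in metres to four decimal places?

Let ψ = atan2(Δy, Δx) = atan2(17.85, -25.12) = 144.6028° be the start→goal bearing.
Normalize: d = |goal − start| / ρ = 30.816179/4.02 = 7.665716, α = (θ_start − ψ) mod 360° = 281.7972° = 4.918289 rad, β = (θ_goal − ψ) mod 360° = 206.2972° = 3.600565 rad.
Common terms: sin α = -0.978877, cos α = 0.204448, sin β = -0.443027, cos β = -0.896508, cos(α−β) = 0.250380, d² = 58.763205. Work in radians in the unit-radius frame; every candidate has L = ρ·(t + p + q).
LSL: p² = 2 + d² − 2cos(α−β) + 2d(sin α − sin β) = 52.047094; p = √p² = 7.214367; φ = atan2(cos β − cos α, d + sin α − sin β) = -0.153205 rad; t = (φ − α) mod 2π = 1.211692 rad, q = (β − φ) mod 2π = 3.753770 rad → L = 4.02·(1.211692 + 7.214367 + 3.753770) = 4.02·12.179829 = 48.962912 m
RSR: p² = 2 + d² − 2cos(α−β) + 2d(sin β − sin α) = 68.477796; p = √p² = 8.275131; φ = atan2(cos α − cos β, d − sin α + sin β) = 0.133440 rad; t = (α − φ) mod 2π = 4.784849 rad, q = (φ − β) mod 2π = 2.816060 rad → L = 4.02·(4.784849 + 8.275131 + 2.816060) = 4.02·15.876040 = 63.821681 m
LSR: p² = d² − 2 + 2cos(α−β) + 2d(sin α + sin β) = 35.464130; p = √p² = 5.955177; φ = atan2(−cos α − cos β, d + sin α + sin β) − atan2(−2, p) = 0.434396 rad; t = (φ − α) mod 2π = 1.799292 rad, q = (φ − β) mod 2π = 3.117016 rad → L = 4.02·(1.799292 + 5.955177 + 3.117016) = 4.02·10.871485 = 43.703369 m
RSL: p² = d² − 2 + 2cos(α−β) − 2d(sin α + sin β) = 79.063800; p = √p² = 8.891783; φ = atan2(cos α + cos β, d − sin α − sin β) − atan2(2, p) = -0.297252 rad; t = (α − φ) mod 2π = 5.215541 rad, q = (β − φ) mod 2π = 3.897817 rad → L = 4.02·(5.215541 + 8.891783 + 3.897817) = 4.02·18.005141 = 72.380667 m
RLR: c = (6 − d² + 2cos(α−β) + 2d(sin α − sin β))/8 = -7.559725, |c| > 1 → infeasible
LRL: c = (6 − d² + 2cos(α−β) − 2d(sin α − sin β))/8 = -5.505887, |c| > 1 → infeasible
Shortest: LSR with L = 43.703369 m ≈ 43.7034 m

43.7034 m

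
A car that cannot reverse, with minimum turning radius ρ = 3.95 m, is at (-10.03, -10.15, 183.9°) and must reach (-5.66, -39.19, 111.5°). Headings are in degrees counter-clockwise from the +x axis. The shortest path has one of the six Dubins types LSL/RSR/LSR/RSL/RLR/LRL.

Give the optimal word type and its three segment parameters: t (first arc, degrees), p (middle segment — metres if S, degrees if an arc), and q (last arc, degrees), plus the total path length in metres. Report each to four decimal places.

LSR: t = 122.8007°, p = 23.6105 m, q = 195.2007°, L = 45.5337 m

Let ψ = atan2(Δy, Δx) = atan2(-29.04, 4.37) = -81.4422° be the start→goal bearing.
Normalize: d = |goal − start| / ρ = 29.366963/3.95 = 7.434674, α = (θ_start − ψ) mod 360° = 265.3422° = 4.631095 rad, β = (θ_goal − ψ) mod 360° = 192.9422° = 3.367477 rad.
Common terms: sin α = -0.996697, cos α = -0.081204, sin β = -0.223968, cos β = -0.974596, cos(α−β) = 0.302370, d² = 55.274379. Work in radians in the unit-radius frame; every candidate has L = ρ·(t + p + q).
LSL: p² = 2 + d² − 2cos(α−β) + 2d(sin α − sin β) = 45.179661; p = √p² = 6.721582; φ = atan2(cos β − cos α, d + sin α − sin β) = -0.133308 rad; t = (φ − α) mod 2π = 1.518781 rad, q = (β − φ) mod 2π = 3.500786 rad → L = 3.95·(1.518781 + 6.721582 + 3.500786) = 3.95·11.741149 = 46.377537 m
RSR: p² = 2 + d² − 2cos(α−β) + 2d(sin β − sin α) = 68.159618; p = √p² = 8.255884; φ = atan2(cos α − cos β, d − sin α + sin β) = 0.108425 rad; t = (α − φ) mod 2π = 4.522670 rad, q = (φ − β) mod 2π = 3.024133 rad → L = 3.95·(4.522670 + 8.255884 + 3.024133) = 3.95·15.802688 = 62.420616 m
LSR: p² = d² − 2 + 2cos(α−β) + 2d(sin α + sin β) = 35.728613; p = √p² = 5.977342; φ = atan2(−cos α − cos β, d + sin α + sin β) − atan2(−2, p) = 0.491187 rad; t = (φ − α) mod 2π = 2.143277 rad, q = (φ − β) mod 2π = 3.406895 rad → L = 3.95·(2.143277 + 5.977342 + 3.406895) = 3.95·11.527513 = 45.533677 m
RSL: p² = d² − 2 + 2cos(α−β) − 2d(sin α + sin β) = 72.029625; p = √p² = 8.487027; φ = atan2(cos α + cos β, d − sin α − sin β) − atan2(2, p) = -0.352814 rad; t = (α − φ) mod 2π = 4.983910 rad, q = (β − φ) mod 2π = 3.720291 rad → L = 3.95·(4.983910 + 8.487027 + 3.720291) = 3.95·17.191228 = 67.905350 m
RLR: c = (6 − d² + 2cos(α−β) + 2d(sin α − sin β))/8 = -7.519952, |c| > 1 → infeasible
LRL: c = (6 − d² + 2cos(α−β) − 2d(sin α − sin β))/8 = -4.647458, |c| > 1 → infeasible
Shortest: LSR with L = 45.533677 m ≈ 45.5337 m
Convert LSR to answer units (arcs ×180/π): t = 2.143277·180/π = 122.8007°, p = ρ·p = 3.95·5.977342 = 23.6105 m, q = 3.406895·180/π = 195.2007°, L = 45.5337 m.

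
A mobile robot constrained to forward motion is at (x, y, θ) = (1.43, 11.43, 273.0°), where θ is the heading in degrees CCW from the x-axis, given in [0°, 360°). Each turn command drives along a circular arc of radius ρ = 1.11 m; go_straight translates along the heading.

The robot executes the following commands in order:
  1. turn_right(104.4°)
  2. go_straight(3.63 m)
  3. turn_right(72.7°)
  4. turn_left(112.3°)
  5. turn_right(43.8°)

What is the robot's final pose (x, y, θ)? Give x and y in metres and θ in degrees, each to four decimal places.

set_pose: (x, y, θ) = (1.4300, 11.4300, 273.0000°), ρ = 1.11
turn_right(104.4°): centre at ρ to the right, rotate −104.4° → (0.1021, 10.2838, 168.6000°)
go_straight(3.63): x += 3.63·cos θ, y += 3.63·sin θ → (-3.4563, 11.0013, 168.6000°)
turn_right(72.7°): centre at ρ to the right, rotate −72.7° → (-4.3410, 11.9753, 95.9000°)
turn_left(112.3°): centre at ρ to the left, rotate +112.3° → (-5.9696, 12.8395, 208.2000°)
turn_right(43.8°): centre at ρ to the right, rotate −43.8° → (-6.7927, 12.7486, 164.4000°)

(-6.7927, 12.7486, 164.4000°)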